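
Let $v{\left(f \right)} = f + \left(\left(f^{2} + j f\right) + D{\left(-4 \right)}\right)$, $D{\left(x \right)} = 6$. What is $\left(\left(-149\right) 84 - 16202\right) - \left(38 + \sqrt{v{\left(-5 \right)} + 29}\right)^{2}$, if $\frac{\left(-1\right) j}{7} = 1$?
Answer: $-30252 - 228 \sqrt{10} \approx -30973.0$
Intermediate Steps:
$j = -7$ ($j = \left(-7\right) 1 = -7$)
$v{\left(f \right)} = 6 + f^{2} - 6 f$ ($v{\left(f \right)} = f + \left(\left(f^{2} - 7 f\right) + 6\right) = f + \left(6 + f^{2} - 7 f\right) = 6 + f^{2} - 6 f$)
$\left(\left(-149\right) 84 - 16202\right) - \left(38 + \sqrt{v{\left(-5 \right)} + 29}\right)^{2} = \left(\left(-149\right) 84 - 16202\right) - \left(38 + \sqrt{\left(6 + \left(-5\right)^{2} - -30\right) + 29}\right)^{2} = \left(-12516 - 16202\right) - \left(38 + \sqrt{\left(6 + 25 + 30\right) + 29}\right)^{2} = -28718 - \left(38 + \sqrt{61 + 29}\right)^{2} = -28718 - \left(38 + \sqrt{90}\right)^{2} = -28718 - \left(38 + 3 \sqrt{10}\right)^{2}$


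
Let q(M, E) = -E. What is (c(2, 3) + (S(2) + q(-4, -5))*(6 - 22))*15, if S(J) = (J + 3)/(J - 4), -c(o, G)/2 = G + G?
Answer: -780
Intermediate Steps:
c(o, G) = -4*G (c(o, G) = -2*(G + G) = -4*G)
S(J) = (3 + J)/(-4 + J)
(c(2, 3) + (S(2) + q(-4, -5))*(6 - 22))*15 = (-4*3 + ((3 + 2)/(-4 + 2) - 1*(-5))*(6 - 22))*15 = (-12 + (5/(-2) + 5)*(-16))*15 = (-12 + (-½*5 + 5)*(-16))*15 = (-12 + (-5/2 + 5)*(-16))*15 = (-12 + (5/2)*(-16))*15 = (-12 - 40)*15 = -52*15 = -780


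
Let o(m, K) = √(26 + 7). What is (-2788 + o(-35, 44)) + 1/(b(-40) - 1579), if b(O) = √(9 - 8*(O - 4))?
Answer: -4349281/1560 + √33 ≈ -2782.3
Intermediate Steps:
o(m, K) = √33
b(O) = √(41 - 8*O) (b(O) = √(9 - 8*(-4 + O)) = √(9 + (32 - 8*O)) = √(41 - 8*O))
(-2788 + o(-35, 44)) + 1/(b(-40) - 1579) = (-2788 + √33) + 1/(√(41 - 8*(-40)) - 1579) = (-2788 + √33) + 1/(√(41 + 320) - 1579) = (-2788 + √33) + 1/(√361 - 1579) = (-2788 + √33) + 1/(19 - 1579) = (-2788 + √33) + 1/(-1560) = (-2788 + √33) - 1/1560 = -4349281/1560 + √33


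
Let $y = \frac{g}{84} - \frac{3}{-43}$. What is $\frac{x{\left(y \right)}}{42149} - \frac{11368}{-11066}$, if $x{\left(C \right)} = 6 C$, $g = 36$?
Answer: $\frac{72117029416}{70196335517} \approx 1.0274$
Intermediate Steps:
$y = \frac{150}{301}$ ($y = \frac{36}{84} - \frac{3}{-43} = 36 \cdot \frac{1}{84} - - \frac{3}{43} = \frac{3}{7} + \frac{3}{43} = \frac{150}{301} \approx 0.49834$)
$\frac{x{\left(y \right)}}{42149} - \frac{11368}{-11066} = \frac{6 \cdot \frac{150}{301}}{42149} - \frac{11368}{-11066} = \frac{900}{301} \cdot \frac{1}{42149} - - \frac{5684}{5533} = \frac{900}{12686849} + \frac{5684}{5533} = \frac{72117029416}{70196335517}$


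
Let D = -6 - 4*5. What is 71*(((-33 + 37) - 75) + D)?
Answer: -6887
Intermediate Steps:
D = -26 (D = -6 - 20 = -26)
71*(((-33 + 37) - 75) + D) = 71*(((-33 + 37) - 75) - 26) = 71*((4 - 75) - 26) = 71*(-71 - 26) = 71*(-97) = -6887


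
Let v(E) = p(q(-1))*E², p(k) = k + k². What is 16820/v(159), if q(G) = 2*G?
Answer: 8410/25281 ≈ 0.33266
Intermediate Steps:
v(E) = 2*E² (v(E) = ((2*(-1))*(1 + 2*(-1)))*E² = (-2*(1 - 2))*E² = (-2*(-1))*E² = 2*E²)
16820/v(159) = 16820/((2*159²)) = 16820/((2*25281)) = 16820/50562 = 16820*(1/50562) = 8410/25281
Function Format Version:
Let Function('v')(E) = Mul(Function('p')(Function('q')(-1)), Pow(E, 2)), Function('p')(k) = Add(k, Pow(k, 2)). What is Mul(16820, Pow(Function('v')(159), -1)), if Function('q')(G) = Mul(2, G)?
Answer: Rational(8410, 25281) ≈ 0.33266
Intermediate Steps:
Function('v')(E) = Mul(2, Pow(E, 2)) (Function('v')(E) = Mul(Mul(Mul(2, -1), Add(1, Mul(2, -1))), Pow(E, 2)) = Mul(Mul(-2, Add(1, -2)), Pow(E, 2)) = Mul(Mul(-2, -1), Pow(E, 2)) = Mul(2, Pow(E, 2)))
Mul(16820, Pow(Function('v')(159), -1)) = Mul(16820, Pow(Mul(2, Pow(159, 2)), -1)) = Mul(16820, Pow(Mul(2, 25281), -1)) = Mul(16820, Pow(50562, -1)) = Mul(16820, Rational(1, 50562)) = Rational(8410, 25281)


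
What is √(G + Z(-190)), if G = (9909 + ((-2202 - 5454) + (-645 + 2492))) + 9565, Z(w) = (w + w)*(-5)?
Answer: √15565 ≈ 124.76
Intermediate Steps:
Z(w) = -10*w (Z(w) = (2*w)*(-5) = -10*w)
G = 13665 (G = (9909 + (-7656 + 1847)) + 9565 = (9909 - 5809) + 9565 = 4100 + 9565 = 13665)
√(G + Z(-190)) = √(13665 - 10*(-190)) = √(13665 + 1900) = √15565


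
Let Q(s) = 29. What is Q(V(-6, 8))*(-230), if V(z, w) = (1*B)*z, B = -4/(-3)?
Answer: -6670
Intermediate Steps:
B = 4/3 (B = -4*(-1/3) = 4/3 ≈ 1.3333)
V(z, w) = 4*z/3 (V(z, w) = (1*(4/3))*z = 4*z/3)
Q(V(-6, 8))*(-230) = 29*(-230) = -6670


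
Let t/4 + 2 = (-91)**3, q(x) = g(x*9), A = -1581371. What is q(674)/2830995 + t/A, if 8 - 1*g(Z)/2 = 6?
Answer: 8533451906024/4476853394145 ≈ 1.9061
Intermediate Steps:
g(Z) = 4 (g(Z) = 16 - 2*6 = 16 - 12 = 4)
q(x) = 4
t = -3014292 (t = -8 + 4*(-91)**3 = -8 + 4*(-753571) = -8 - 3014284 = -3014292)
q(674)/2830995 + t/A = 4/2830995 - 3014292/(-1581371) = 4*(1/2830995) - 3014292*(-1/1581371) = 4/2830995 + 3014292/1581371 = 8533451906024/4476853394145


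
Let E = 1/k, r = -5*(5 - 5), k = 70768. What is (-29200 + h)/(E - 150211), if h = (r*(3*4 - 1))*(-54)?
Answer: 2066425600/10630132047 ≈ 0.19439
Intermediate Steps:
r = 0 (r = -5*0 = 0)
E = 1/70768 ≈ 1.4131e-5
h = 0 (h = (0*(3*4 - 1))*(-54) = (0*(12 - 1))*(-54) = (0*11)*(-54) = 0*(-54) = 0)
(-29200 + h)/(E - 150211) = (-29200 + 0)/(1/70768 - 150211) = -29200/(-10630132047/70768) = -29200*(-70768/10630132047) = 2066425600/10630132047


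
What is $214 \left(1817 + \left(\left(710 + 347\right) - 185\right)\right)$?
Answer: $575446$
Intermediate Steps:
$214 \left(1817 + \left(\left(710 + 347\right) - 185\right)\right) = 214 \left(1817 + \left(1057 - 185\right)\right) = 214 \left(1817 + 872\right) = 214 \cdot 2689 = 575446$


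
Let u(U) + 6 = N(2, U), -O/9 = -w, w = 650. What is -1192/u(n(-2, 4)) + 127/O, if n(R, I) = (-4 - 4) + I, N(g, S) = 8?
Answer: -3486473/5850 ≈ -595.98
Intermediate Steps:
n(R, I) = -8 + I
O = 5850 (O = -(-9)*650 = -9*(-650) = 5850)
u(U) = 2 (u(U) = -6 + 8 = 2)
-1192/u(n(-2, 4)) + 127/O = -1192/2 + 127/5850 = -1192*½ + 127*(1/5850) = -596 + 127/5850 = -3486473/5850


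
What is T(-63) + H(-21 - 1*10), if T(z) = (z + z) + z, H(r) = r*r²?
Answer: -29980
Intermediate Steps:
H(r) = r³
T(z) = 3*z (T(z) = 2*z + z = 3*z)
T(-63) + H(-21 - 1*10) = 3*(-63) + (-21 - 1*10)³ = -189 + (-21 - 10)³ = -189 + (-31)³ = -189 - 29791 = -29980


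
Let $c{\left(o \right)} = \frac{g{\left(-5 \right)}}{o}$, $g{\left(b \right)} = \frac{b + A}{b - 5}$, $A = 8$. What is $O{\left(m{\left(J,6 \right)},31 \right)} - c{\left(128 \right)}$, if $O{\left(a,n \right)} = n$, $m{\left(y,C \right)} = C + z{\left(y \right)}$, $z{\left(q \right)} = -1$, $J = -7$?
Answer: $\frac{39683}{1280} \approx 31.002$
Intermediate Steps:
$g{\left(b \right)} = \frac{8 + b}{-5 + b}$ ($g{\left(b \right)} = \frac{b + 8}{b - 5} = \frac{8 + b}{-5 + b}$)
$m{\left(y,C \right)} = -1 + C$ ($m{\left(y,C \right)} = C - 1 = -1 + C$)
$c{\left(o \right)} = - \frac{3}{10 o}$ ($c{\left(o \right)} = \frac{\frac{1}{-5 - 5} \left(8 - 5\right)}{o} = \frac{\frac{1}{-10} \cdot 3}{o} = \frac{\left(- \frac{1}{10}\right) 3}{o} = - \frac{3}{10 o}$)
$O{\left(m{\left(J,6 \right)},31 \right)} - c{\left(128 \right)} = 31 - - \frac{3}{10 \cdot 128} = 31 - \left(- \frac{3}{10}\right) \frac{1}{128} = 31 - - \frac{3}{1280} = 31 + \frac{3}{1280} = \frac{39683}{1280}$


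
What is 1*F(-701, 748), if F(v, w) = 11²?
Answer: 121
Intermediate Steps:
F(v, w) = 121
1*F(-701, 748) = 1*121 = 121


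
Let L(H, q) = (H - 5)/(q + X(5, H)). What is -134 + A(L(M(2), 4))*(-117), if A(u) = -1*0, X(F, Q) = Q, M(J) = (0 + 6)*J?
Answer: -134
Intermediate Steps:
M(J) = 6*J
L(H, q) = (-5 + H)/(H + q) (L(H, q) = (H - 5)/(q + H) = (-5 + H)/(H + q))
A(u) = 0
-134 + A(L(M(2), 4))*(-117) = -134 + 0*(-117) = -134 + 0 = -134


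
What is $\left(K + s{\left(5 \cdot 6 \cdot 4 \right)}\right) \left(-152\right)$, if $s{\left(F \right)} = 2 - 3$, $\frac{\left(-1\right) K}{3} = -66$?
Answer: $-29944$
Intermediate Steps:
$K = 198$ ($K = \left(-3\right) \left(-66\right) = 198$)
$s{\left(F \right)} = -1$
$\left(K + s{\left(5 \cdot 6 \cdot 4 \right)}\right) \left(-152\right) = \left(198 - 1\right) \left(-152\right) = 197 \left(-152\right) = -29944$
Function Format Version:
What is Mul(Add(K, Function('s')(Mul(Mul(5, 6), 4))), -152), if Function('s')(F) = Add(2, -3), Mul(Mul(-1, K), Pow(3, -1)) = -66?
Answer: -29944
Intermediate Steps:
K = 198 (K = Mul(-3, -66) = 198)
Function('s')(F) = -1
Mul(Add(K, Function('s')(Mul(Mul(5, 6), 4))), -152) = Mul(Add(198, -1), -152) = Mul(197, -152) = -29944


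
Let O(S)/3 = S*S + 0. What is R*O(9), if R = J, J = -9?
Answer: -2187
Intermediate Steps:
R = -9
O(S) = 3*S**2 (O(S) = 3*(S*S + 0) = 3*(S**2 + 0) = 3*S**2)
R*O(9) = -27*9**2 = -27*81 = -9*243 = -2187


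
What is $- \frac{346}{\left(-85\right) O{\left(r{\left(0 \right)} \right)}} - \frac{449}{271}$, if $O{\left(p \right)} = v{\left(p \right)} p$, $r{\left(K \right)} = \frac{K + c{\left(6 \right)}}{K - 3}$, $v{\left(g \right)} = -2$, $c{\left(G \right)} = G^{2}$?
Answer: $- \frac{411097}{276420} \approx -1.4872$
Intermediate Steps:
$r{\left(K \right)} = \frac{36 + K}{-3 + K}$ ($r{\left(K \right)} = \frac{K + 6^{2}}{K - 3} = \frac{K + 36}{-3 + K} = \frac{36 + K}{-3 + K}$)
$O{\left(p \right)} = - 2 p$
$- \frac{346}{\left(-85\right) O{\left(r{\left(0 \right)} \right)}} - \frac{449}{271} = - \frac{346}{\left(-85\right) \left(- 2 \frac{36 + 0}{-3 + 0}\right)} - \frac{449}{271} = - \frac{346}{\left(-85\right) \left(- 2 \frac{1}{-3} \cdot 36\right)} - \frac{449}{271} = - \frac{346}{\left(-85\right) \left(- 2 \left(\left(- \frac{1}{3}\right) 36\right)\right)} - \frac{449}{271} = - \frac{346}{\left(-85\right) \left(\left(-2\right) \left(-12\right)\right)} - \frac{449}{271} = - \frac{346}{\left(-85\right) 24} - \frac{449}{271} = - \frac{346}{-2040} - \frac{449}{271} = \left(-346\right) \left(- \frac{1}{2040}\right) - \frac{449}{271} = \frac{173}{1020} - \frac{449}{271} = - \frac{411097}{276420}$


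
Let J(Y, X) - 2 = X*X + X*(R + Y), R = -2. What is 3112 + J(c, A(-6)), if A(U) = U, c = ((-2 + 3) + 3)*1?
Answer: 3138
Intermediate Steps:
c = 4 (c = (1 + 3)*1 = 4*1 = 4)
J(Y, X) = 2 + X² + X*(-2 + Y) (J(Y, X) = 2 + (X*X + X*(-2 + Y)) = 2 + (X² + X*(-2 + Y)) = 2 + X² + X*(-2 + Y))
3112 + J(c, A(-6)) = 3112 + (2 + (-6)² - 2*(-6) - 6*4) = 3112 + (2 + 36 + 12 - 24) = 3112 + 26 = 3138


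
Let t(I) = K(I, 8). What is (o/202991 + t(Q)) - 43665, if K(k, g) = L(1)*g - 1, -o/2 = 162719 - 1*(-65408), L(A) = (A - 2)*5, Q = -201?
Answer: -8872380900/202991 ≈ -43708.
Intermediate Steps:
L(A) = -10 + 5*A (L(A) = (-2 + A)*5 = -10 + 5*A)
o = -456254 (o = -2*(162719 - 1*(-65408)) = -2*(162719 + 65408) = -2*228127 = -456254)
K(k, g) = -1 - 5*g (K(k, g) = (-10 + 5*1)*g - 1 = (-10 + 5)*g - 1 = -5*g - 1 = -1 - 5*g)
t(I) = -41 (t(I) = -1 - 5*8 = -1 - 40 = -41)
(o/202991 + t(Q)) - 43665 = (-456254/202991 - 41) - 43665 = -8778885/202991 - 43665 = -8872380900/202991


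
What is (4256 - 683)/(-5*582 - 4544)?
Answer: -3573/7454 ≈ -0.47934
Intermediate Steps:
(4256 - 683)/(-5*582 - 4544) = 3573/(-2910 - 4544) = 3573/(-7454) = 3573*(-1/7454) = -3573/7454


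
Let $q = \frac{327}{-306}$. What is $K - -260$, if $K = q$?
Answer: $\frac{26411}{102} \approx 258.93$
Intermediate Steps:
$q = - \frac{109}{102}$ ($q = 327 \left(- \frac{1}{306}\right) = - \frac{109}{102} \approx -1.0686$)
$K = - \frac{109}{102} \approx -1.0686$
$K - -260 = - \frac{109}{102} - -260 = - \frac{109}{102} + 260 = \frac{26411}{102}$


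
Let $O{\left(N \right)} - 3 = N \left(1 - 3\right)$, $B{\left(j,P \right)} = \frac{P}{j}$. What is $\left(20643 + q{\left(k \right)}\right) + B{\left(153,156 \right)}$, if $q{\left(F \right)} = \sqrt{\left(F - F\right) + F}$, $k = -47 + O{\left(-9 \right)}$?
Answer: $\frac{1052845}{51} + i \sqrt{26} \approx 20644.0 + 5.099 i$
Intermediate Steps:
$O{\left(N \right)} = 3 - 2 N$ ($O{\left(N \right)} = 3 + N \left(1 - 3\right) = 3 + N \left(-2\right) = 3 - 2 N$)
$k = -26$ ($k = -47 + \left(3 - -18\right) = -47 + \left(3 + 18\right) = -47 + 21 = -26$)
$q{\left(F \right)} = \sqrt{F}$ ($q{\left(F \right)} = \sqrt{0 + F} = \sqrt{F}$)
$\left(20643 + q{\left(k \right)}\right) + B{\left(153,156 \right)} = \left(20643 + \sqrt{-26}\right) + \frac{156}{153} = \left(20643 + i \sqrt{26}\right) + 156 \cdot \frac{1}{153} = \left(20643 + i \sqrt{26}\right) + \frac{52}{51} = \frac{1052845}{51} + i \sqrt{26}$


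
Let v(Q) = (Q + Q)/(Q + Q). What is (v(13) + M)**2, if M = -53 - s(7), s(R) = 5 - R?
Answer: 2500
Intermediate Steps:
v(Q) = 1 (v(Q) = (2*Q)/((2*Q)) = (2*Q)*(1/(2*Q)) = 1)
M = -51 (M = -53 - (5 - 1*7) = -53 - (5 - 7) = -53 - 1*(-2) = -53 + 2 = -51)
(v(13) + M)**2 = (1 - 51)**2 = (-50)**2 = 2500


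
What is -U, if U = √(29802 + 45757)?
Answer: -√75559 ≈ -274.88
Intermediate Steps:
U = √75559 ≈ 274.88
-U = -√75559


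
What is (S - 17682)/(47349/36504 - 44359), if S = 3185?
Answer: 58799832/179914843 ≈ 0.32682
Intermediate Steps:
(S - 17682)/(47349/36504 - 44359) = (3185 - 17682)/(47349/36504 - 44359) = -14497/(47349*(1/36504) - 44359) = -14497/(5261/4056 - 44359) = -14497/(-179914843/4056) = -14497*(-4056/179914843) = 58799832/179914843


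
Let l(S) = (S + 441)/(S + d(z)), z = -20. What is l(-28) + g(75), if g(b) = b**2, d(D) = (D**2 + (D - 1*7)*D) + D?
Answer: 5017913/892 ≈ 5625.5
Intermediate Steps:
d(D) = D + D**2 + D*(-7 + D) (d(D) = (D**2 + (D - 7)*D) + D = (D**2 + (-7 + D)*D) + D = (D**2 + D*(-7 + D)) + D = D + D**2 + D*(-7 + D))
l(S) = (441 + S)/(920 + S) (l(S) = (S + 441)/(S + 2*(-20)*(-3 - 20)) = (441 + S)/(S + 2*(-20)*(-23)) = (441 + S)/(S + 920) = (441 + S)/(920 + S))
l(-28) + g(75) = (441 - 28)/(920 - 28) + 75**2 = 413/892 + 5625 = 5017913/892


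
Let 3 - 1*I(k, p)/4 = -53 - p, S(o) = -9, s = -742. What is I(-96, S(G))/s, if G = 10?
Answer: -94/371 ≈ -0.25337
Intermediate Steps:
I(k, p) = 224 + 4*p (I(k, p) = 12 - 4*(-53 - p) = 12 + (212 + 4*p) = 224 + 4*p)
I(-96, S(G))/s = (224 + 4*(-9))/(-742) = (224 - 36)*(-1/742) = 188*(-1/742) = -94/371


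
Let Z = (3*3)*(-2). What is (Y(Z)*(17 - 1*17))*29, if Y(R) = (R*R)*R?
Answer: 0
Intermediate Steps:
Z = -18 (Z = 9*(-2) = -18)
Y(R) = R³ (Y(R) = R²*R = R³)
(Y(Z)*(17 - 1*17))*29 = ((-18)³*(17 - 1*17))*29 = -5832*(17 - 17)*29 = -5832*0*29 = 0*29 = 0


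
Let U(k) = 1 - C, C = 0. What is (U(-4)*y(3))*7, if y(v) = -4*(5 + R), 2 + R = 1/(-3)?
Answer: -224/3 ≈ -74.667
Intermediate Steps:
R = -7/3 (R = -2 + 1/(-3) = -2 - ⅓ = -7/3 ≈ -2.3333)
U(k) = 1 (U(k) = 1 - 1*0 = 1 + 0 = 1)
y(v) = -32/3 (y(v) = -4*(5 - 7/3) = -4*8/3 = -32/3)
(U(-4)*y(3))*7 = (1*(-32/3))*7 = -32/3*7 = -224/3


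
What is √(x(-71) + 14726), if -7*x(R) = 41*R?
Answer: 3*√82439/7 ≈ 123.05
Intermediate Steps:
x(R) = -41*R/7
√(x(-71) + 14726) = √(-41/7*(-71) + 14726) = √(2911/7 + 14726) = √(105993/7) = 3*√82439/7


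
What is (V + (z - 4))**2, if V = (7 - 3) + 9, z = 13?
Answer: 484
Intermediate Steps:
V = 13 (V = 4 + 9 = 13)
(V + (z - 4))**2 = (13 + (13 - 4))**2 = (13 + 9)**2 = 22**2 = 484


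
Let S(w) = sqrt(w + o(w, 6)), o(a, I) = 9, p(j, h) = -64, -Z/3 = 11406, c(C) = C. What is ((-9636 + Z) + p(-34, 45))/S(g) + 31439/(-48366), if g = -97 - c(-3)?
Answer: -31439/48366 + 43918*I*sqrt(85)/85 ≈ -0.65002 + 4763.6*I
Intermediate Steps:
Z = -34218 (Z = -3*11406 = -34218)
g = -94 (g = -97 - 1*(-3) = -97 + 3 = -94)
S(w) = sqrt(9 + w) (S(w) = sqrt(w + 9) = sqrt(9 + w))
((-9636 + Z) + p(-34, 45))/S(g) + 31439/(-48366) = ((-9636 - 34218) - 64)/(sqrt(9 - 94)) + 31439/(-48366) = (-43854 - 64)/(sqrt(-85)) + 31439*(-1/48366) = -43918*(-I*sqrt(85)/85) - 31439/48366 = -(-43918)*I*sqrt(85)/85 - 31439/48366 = 43918*I*sqrt(85)/85 - 31439/48366 = -31439/48366 + 43918*I*sqrt(85)/85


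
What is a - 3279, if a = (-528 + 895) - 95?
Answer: -3007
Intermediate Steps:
a = 272 (a = 367 - 95 = 272)
a - 3279 = 272 - 3279 = -3007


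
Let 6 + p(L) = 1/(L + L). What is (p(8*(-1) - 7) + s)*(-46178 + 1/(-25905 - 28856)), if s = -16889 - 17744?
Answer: 375401037248927/234690 ≈ 1.5996e+9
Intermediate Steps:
p(L) = -6 + 1/(2*L) (p(L) = -6 + 1/(L + L) = -6 + 1/(2*L))
s = -34633
(p(8*(-1) - 7) + s)*(-46178 + 1/(-25905 - 28856)) = ((-6 + 1/(2*(8*(-1) - 7))) - 34633)*(-46178 + 1/(-25905 - 28856)) = ((-6 + 1/(2*(-8 - 7))) - 34633)*(-46178 + 1/(-54761)) = ((-6 + (1/2)/(-15)) - 34633)*(-46178 - 1/54761) = ((-6 + (1/2)*(-1/15)) - 34633)*(-2528753459/54761) = ((-6 - 1/30) - 34633)*(-2528753459/54761) = (-181/30 - 34633)*(-2528753459/54761) = -1039171/30*(-2528753459/54761) = 375401037248927/234690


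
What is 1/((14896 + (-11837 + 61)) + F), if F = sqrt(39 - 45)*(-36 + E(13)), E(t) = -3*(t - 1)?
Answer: 65/203448 + I*sqrt(6)/135632 ≈ 0.00031949 + 1.806e-5*I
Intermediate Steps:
E(t) = 3 - 3*t (E(t) = -3*(-1 + t) = 3 - 3*t)
F = -72*I*sqrt(6) (F = sqrt(39 - 45)*(-36 + (3 - 3*13)) = sqrt(-6)*(-36 + (3 - 39)) = (I*sqrt(6))*(-36 - 36) = (I*sqrt(6))*(-72) = -72*I*sqrt(6) ≈ -176.36*I)
1/((14896 + (-11837 + 61)) + F) = 1/((14896 + (-11837 + 61)) - 72*I*sqrt(6)) = 1/((14896 - 11776) - 72*I*sqrt(6)) = 1/(3120 - 72*I*sqrt(6))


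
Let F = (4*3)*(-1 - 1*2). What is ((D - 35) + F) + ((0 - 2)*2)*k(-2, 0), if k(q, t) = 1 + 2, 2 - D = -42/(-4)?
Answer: -183/2 ≈ -91.500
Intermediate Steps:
D = -17/2 (D = 2 - (-42)/(-4) = 2 - (-42)*(-1)/4 = 2 - 1*21/2 = 2 - 21/2 = -17/2 ≈ -8.5000)
F = -36 (F = 12*(-1 - 2) = 12*(-3) = -36)
k(q, t) = 3
((D - 35) + F) + ((0 - 2)*2)*k(-2, 0) = ((-17/2 - 35) - 36) + ((0 - 2)*2)*3 = (-87/2 - 36) - 2*2*3 = -159/2 - 4*3 = -159/2 - 12 = -183/2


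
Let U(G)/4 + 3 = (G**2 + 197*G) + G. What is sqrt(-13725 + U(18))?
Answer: 11*sqrt(15) ≈ 42.603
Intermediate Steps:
U(G) = -12 + 4*G**2 + 792*G (U(G) = -12 + 4*((G**2 + 197*G) + G) = -12 + 4*(G**2 + 198*G) = -12 + (4*G**2 + 792*G) = -12 + 4*G**2 + 792*G)
sqrt(-13725 + U(18)) = sqrt(-13725 + (-12 + 4*18**2 + 792*18)) = sqrt(-13725 + (-12 + 4*324 + 14256)) = sqrt(-13725 + (-12 + 1296 + 14256)) = sqrt(-13725 + 15540) = sqrt(1815) = 11*sqrt(15)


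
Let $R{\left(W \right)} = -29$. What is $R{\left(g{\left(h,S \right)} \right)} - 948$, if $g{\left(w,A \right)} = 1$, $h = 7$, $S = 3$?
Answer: $-977$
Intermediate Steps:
$R{\left(g{\left(h,S \right)} \right)} - 948 = -29 - 948 = -977$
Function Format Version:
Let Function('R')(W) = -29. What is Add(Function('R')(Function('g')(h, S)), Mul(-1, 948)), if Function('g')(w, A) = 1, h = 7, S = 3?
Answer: -977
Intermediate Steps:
Add(Function('R')(Function('g')(h, S)), Mul(-1, 948)) = Add(-29, Mul(-1, 948)) = Add(-29, -948) = -977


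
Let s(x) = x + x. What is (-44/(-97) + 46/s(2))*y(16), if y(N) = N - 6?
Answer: 11595/97 ≈ 119.54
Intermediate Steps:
y(N) = -6 + N
s(x) = 2*x
(-44/(-97) + 46/s(2))*y(16) = (-44/(-97) + 46/((2*2)))*(-6 + 16) = (-44*(-1/97) + 46/4)*10 = (44/97 + 46*(¼))*10 = (44/97 + 23/2)*10 = (2319/194)*10 = 11595/97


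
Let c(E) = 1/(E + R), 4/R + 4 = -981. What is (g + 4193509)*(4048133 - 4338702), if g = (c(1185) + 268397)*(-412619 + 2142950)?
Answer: -157511816458716644465999/1167221 ≈ -1.3495e+17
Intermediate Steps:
R = -4/985 (R = 4/(-4 - 981) = 4/(-985) = 4*(-1/985) = -4/985 ≈ -0.0040609)
c(E) = 1/(-4/985 + E) (c(E) = 1/(E - 4/985) = 1/(-4/985 + E))
g = 542075700420863982/1167221 (g = (985/(-4 + 985*1185) + 268397)*(-412619 + 2142950) = (985/(-4 + 1167225) + 268397)*1730331 = (985/1167221 + 268397)*1730331 = (313278615722/1167221)*1730331 = 542075700420863982/1167221 ≈ 4.6442e+11)
(g + 4193509)*(4048133 - 4338702) = (542075700420863982/1167221 + 4193509)*(4048133 - 4338702) = (542080595172632471/1167221)*(-290569) = -157511816458716644465999/1167221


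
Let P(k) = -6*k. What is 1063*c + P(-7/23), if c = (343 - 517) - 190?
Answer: -8899394/23 ≈ -3.8693e+5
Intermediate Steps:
c = -364 (c = -174 - 190 = -364)
1063*c + P(-7/23) = 1063*(-364) - (-42)/23 = -386932 - (-42)/23 = -386932 - 6*(-7/23) = -386932 + 42/23 = -8899394/23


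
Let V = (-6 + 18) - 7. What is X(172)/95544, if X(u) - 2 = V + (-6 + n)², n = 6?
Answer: 7/95544 ≈ 7.3265e-5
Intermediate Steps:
V = 5 (V = 12 - 7 = 5)
X(u) = 7 (X(u) = 2 + (5 + (-6 + 6)²) = 2 + (5 + 0²) = 2 + (5 + 0) = 2 + 5 = 7)
X(172)/95544 = 7/95544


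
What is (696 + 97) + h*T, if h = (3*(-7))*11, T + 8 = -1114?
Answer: 259975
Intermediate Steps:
T = -1122 (T = -8 - 1114 = -1122)
h = -231 (h = -21*11 = -231)
(696 + 97) + h*T = (696 + 97) - 231*(-1122) = 793 + 259182 = 259975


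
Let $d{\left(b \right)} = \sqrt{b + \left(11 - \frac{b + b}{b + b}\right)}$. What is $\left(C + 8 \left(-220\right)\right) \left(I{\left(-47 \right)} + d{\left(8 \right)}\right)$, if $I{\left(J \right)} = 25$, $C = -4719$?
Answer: $-161975 - 19437 \sqrt{2} \approx -1.8946 \cdot 10^{5}$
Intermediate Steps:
$d{\left(b \right)} = \sqrt{10 + b}$ ($d{\left(b \right)} = \sqrt{b + \left(11 - \frac{2 b}{2 b}\right)} = \sqrt{b - \left(-11 + 2 b \frac{1}{2 b}\right)} = \sqrt{b + \left(11 - 1\right)} = \sqrt{b + 10} = \sqrt{10 + b}$)
$\left(C + 8 \left(-220\right)\right) \left(I{\left(-47 \right)} + d{\left(8 \right)}\right) = \left(-4719 + 8 \left(-220\right)\right) \left(25 + \sqrt{10 + 8}\right) = \left(-4719 - 1760\right) \left(25 + \sqrt{18}\right) = - 6479 \left(25 + 3 \sqrt{2}\right) = -161975 - 19437 \sqrt{2}$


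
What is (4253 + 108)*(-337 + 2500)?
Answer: 9432843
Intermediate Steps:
(4253 + 108)*(-337 + 2500) = 4361*2163 = 9432843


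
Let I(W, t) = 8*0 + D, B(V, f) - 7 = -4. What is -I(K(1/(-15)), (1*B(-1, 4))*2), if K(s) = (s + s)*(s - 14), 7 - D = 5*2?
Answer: 3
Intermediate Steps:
B(V, f) = 3 (B(V, f) = 7 - 4 = 3)
D = -3 (D = 7 - 5*2 = 7 - 1*10 = 7 - 10 = -3)
K(s) = 2*s*(-14 + s) (K(s) = (2*s)*(-14 + s) = 2*s*(-14 + s))
I(W, t) = -3 (I(W, t) = 8*0 - 3 = 0 - 3 = -3)
-I(K(1/(-15)), (1*B(-1, 4))*2) = -1*(-3) = 3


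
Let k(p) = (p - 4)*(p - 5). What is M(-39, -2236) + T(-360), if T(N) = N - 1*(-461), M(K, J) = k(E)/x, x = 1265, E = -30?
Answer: 25791/253 ≈ 101.94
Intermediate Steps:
k(p) = (-5 + p)*(-4 + p) (k(p) = (-4 + p)*(-5 + p) = (-5 + p)*(-4 + p))
M(K, J) = 238/253 (M(K, J) = (20 + (-30)² - 9*(-30))/1265 = (20 + 900 + 270)*(1/1265) = 1190*(1/1265) = 238/253)
T(N) = 461 + N (T(N) = N + 461 = 461 + N)
M(-39, -2236) + T(-360) = 238/253 + (461 - 360) = 238/253 + 101 = 25791/253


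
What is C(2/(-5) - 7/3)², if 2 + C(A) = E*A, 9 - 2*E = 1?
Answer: 37636/225 ≈ 167.27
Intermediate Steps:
E = 4 (E = 9/2 - ½*1 = 9/2 - ½ = 4)
C(A) = -2 + 4*A
C(2/(-5) - 7/3)² = (-2 + 4*(2/(-5) - 7/3))² = (-2 + 4*(2*(-⅕) - 7*⅓))² = (-2 + 4*(-⅖ - 7/3))² = (-2 + 4*(-41/15))² = (-2 - 164/15)² = (-194/15)² = 37636/225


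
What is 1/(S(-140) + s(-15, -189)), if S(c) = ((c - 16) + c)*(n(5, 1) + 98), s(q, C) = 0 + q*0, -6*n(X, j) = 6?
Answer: -1/28712 ≈ -3.4829e-5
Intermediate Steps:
n(X, j) = -1 (n(X, j) = -1/6*6 = -1)
s(q, C) = 0 (s(q, C) = 0 + 0 = 0)
S(c) = -1552 + 194*c (S(c) = ((c - 16) + c)*(-1 + 98) = ((-16 + c) + c)*97 = (-16 + 2*c)*97 = -1552 + 194*c)
1/(S(-140) + s(-15, -189)) = 1/((-1552 + 194*(-140)) + 0) = 1/((-1552 - 27160) + 0) = 1/(-28712 + 0) = 1/(-28712) = -1/28712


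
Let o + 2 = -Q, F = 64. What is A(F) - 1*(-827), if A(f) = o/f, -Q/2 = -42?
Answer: 26421/32 ≈ 825.66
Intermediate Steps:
Q = 84 (Q = -2*(-42) = 84)
o = -86 (o = -2 - 1*84 = -2 - 84 = -86)
A(f) = -86/f
A(F) - 1*(-827) = -86/64 - 1*(-827) = -86*1/64 + 827 = -43/32 + 827 = 26421/32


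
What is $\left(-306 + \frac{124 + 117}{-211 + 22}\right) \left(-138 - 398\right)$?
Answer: $\frac{31128200}{189} \approx 1.647 \cdot 10^{5}$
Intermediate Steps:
$\left(-306 + \frac{124 + 117}{-211 + 22}\right) \left(-138 - 398\right) = \left(-306 + \frac{241}{-189}\right) \left(-536\right) = \left(-306 + 241 \left(- \frac{1}{189}\right)\right) \left(-536\right) = \left(-306 - \frac{241}{189}\right) \left(-536\right) = \left(- \frac{58075}{189}\right) \left(-536\right) = \frac{31128200}{189}$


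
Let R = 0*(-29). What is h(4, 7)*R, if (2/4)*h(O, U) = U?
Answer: 0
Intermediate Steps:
R = 0
h(O, U) = 2*U
h(4, 7)*R = (2*7)*0 = 14*0 = 0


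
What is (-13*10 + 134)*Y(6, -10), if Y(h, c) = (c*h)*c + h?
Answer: 2424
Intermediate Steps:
Y(h, c) = h + h*c² (Y(h, c) = h*c² + h = h + h*c²)
(-13*10 + 134)*Y(6, -10) = (-13*10 + 134)*(6*(1 + (-10)²)) = (-130 + 134)*(6*(1 + 100)) = 4*(6*101) = 4*606 = 2424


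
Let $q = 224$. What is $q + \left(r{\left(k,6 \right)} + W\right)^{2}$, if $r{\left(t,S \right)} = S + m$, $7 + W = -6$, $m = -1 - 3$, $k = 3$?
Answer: $345$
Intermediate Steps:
$m = -4$
$W = -13$ ($W = -7 - 6 = -13$)
$r{\left(t,S \right)} = -4 + S$ ($r{\left(t,S \right)} = S - 4 = -4 + S$)
$q + \left(r{\left(k,6 \right)} + W\right)^{2} = 224 + \left(\left(-4 + 6\right) - 13\right)^{2} = 224 + \left(2 - 13\right)^{2} = 224 + \left(-11\right)^{2} = 224 + 121 = 345$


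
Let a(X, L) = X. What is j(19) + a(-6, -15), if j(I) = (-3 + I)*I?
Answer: 298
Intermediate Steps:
j(I) = I*(-3 + I)
j(19) + a(-6, -15) = 19*(-3 + 19) - 6 = 19*16 - 6 = 304 - 6 = 298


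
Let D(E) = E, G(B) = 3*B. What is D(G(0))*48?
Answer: 0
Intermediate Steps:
D(G(0))*48 = (3*0)*48 = 0*48 = 0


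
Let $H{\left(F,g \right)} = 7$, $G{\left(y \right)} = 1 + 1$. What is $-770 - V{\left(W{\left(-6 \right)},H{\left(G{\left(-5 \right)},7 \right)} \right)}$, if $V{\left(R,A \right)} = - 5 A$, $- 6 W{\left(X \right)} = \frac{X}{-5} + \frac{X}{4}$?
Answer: $-735$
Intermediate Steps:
$G{\left(y \right)} = 2$
$W{\left(X \right)} = - \frac{X}{120}$ ($W{\left(X \right)} = - \frac{\frac{X}{-5} + \frac{X}{4}}{6} = - \frac{X \left(- \frac{1}{5}\right) + X \frac{1}{4}}{6} = - \frac{- \frac{X}{5} + \frac{X}{4}}{6} = - \frac{\frac{1}{20} X}{6} = - \frac{X}{120}$)
$-770 - V{\left(W{\left(-6 \right)},H{\left(G{\left(-5 \right)},7 \right)} \right)} = -770 - \left(-5\right) 7 = -770 - -35 = -770 + 35 = -735$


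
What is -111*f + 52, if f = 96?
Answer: -10604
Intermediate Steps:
-111*f + 52 = -111*96 + 52 = -10656 + 52 = -10604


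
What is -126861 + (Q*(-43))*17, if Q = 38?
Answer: -154639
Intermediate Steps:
-126861 + (Q*(-43))*17 = -126861 + (38*(-43))*17 = -126861 - 1634*17 = -126861 - 27778 = -154639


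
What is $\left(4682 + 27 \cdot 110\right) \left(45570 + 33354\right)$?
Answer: $603926448$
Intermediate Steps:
$\left(4682 + 27 \cdot 110\right) \left(45570 + 33354\right) = \left(4682 + 2970\right) 78924 = 7652 \cdot 78924 = 603926448$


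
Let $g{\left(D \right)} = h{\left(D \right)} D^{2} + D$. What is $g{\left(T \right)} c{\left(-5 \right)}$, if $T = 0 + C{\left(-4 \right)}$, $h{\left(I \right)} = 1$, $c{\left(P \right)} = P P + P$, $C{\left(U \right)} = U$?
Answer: $240$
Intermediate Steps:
$c{\left(P \right)} = P + P^{2}$ ($c{\left(P \right)} = P^{2} + P = P + P^{2}$)
$T = -4$ ($T = 0 - 4 = -4$)
$g{\left(D \right)} = D + D^{2}$ ($g{\left(D \right)} = 1 D^{2} + D = D^{2} + D = D + D^{2}$)
$g{\left(T \right)} c{\left(-5 \right)} = - 4 \left(1 - 4\right) \left(- 5 \left(1 - 5\right)\right) = \left(-4\right) \left(-3\right) \left(\left(-5\right) \left(-4\right)\right) = 12 \cdot 20 = 240$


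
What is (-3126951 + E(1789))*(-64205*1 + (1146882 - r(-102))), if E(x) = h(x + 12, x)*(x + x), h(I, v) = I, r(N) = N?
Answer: 3591607178033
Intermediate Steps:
E(x) = 2*x*(12 + x) (E(x) = (x + 12)*(x + x) = (12 + x)*(2*x) = 2*x*(12 + x))
(-3126951 + E(1789))*(-64205*1 + (1146882 - r(-102))) = (-3126951 + 2*1789*(12 + 1789))*(-64205*1 + (1146882 - 1*(-102))) = (-3126951 + 2*1789*1801)*(-64205 + (1146882 + 102)) = (-3126951 + 6443978)*(-64205 + 1146984) = 3317027*1082779 = 3591607178033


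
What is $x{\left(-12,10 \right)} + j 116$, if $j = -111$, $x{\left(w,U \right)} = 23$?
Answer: $-12853$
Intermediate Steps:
$x{\left(-12,10 \right)} + j 116 = 23 - 12876 = -12853$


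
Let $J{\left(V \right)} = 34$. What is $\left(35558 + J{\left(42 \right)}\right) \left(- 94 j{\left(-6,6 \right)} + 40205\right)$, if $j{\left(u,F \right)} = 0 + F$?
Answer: $1410902472$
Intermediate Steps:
$j{\left(u,F \right)} = F$
$\left(35558 + J{\left(42 \right)}\right) \left(- 94 j{\left(-6,6 \right)} + 40205\right) = \left(35558 + 34\right) \left(- 94 \cdot 6 + 40205\right) = 35592 \left(\left(-1\right) 564 + 40205\right) = 35592 \left(-564 + 40205\right) = 35592 \cdot 39641 = 1410902472$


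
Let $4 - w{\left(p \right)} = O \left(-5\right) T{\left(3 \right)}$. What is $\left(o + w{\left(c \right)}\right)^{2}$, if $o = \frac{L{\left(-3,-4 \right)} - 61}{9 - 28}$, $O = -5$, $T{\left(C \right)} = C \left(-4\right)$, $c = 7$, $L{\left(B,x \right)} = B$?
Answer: $\frac{34105600}{361} \approx 94475.0$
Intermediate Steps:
$T{\left(C \right)} = - 4 C$
$w{\left(p \right)} = 304$ ($w{\left(p \right)} = 4 - \left(-5\right) \left(-5\right) \left(\left(-4\right) 3\right) = 4 - 25 \left(-12\right) = 4 - -300 = 4 + 300 = 304$)
$o = \frac{64}{19}$ ($o = \frac{-3 - 61}{9 - 28} = - \frac{64}{-19} = \left(-64\right) \left(- \frac{1}{19}\right) = \frac{64}{19} \approx 3.3684$)
$\left(o + w{\left(c \right)}\right)^{2} = \left(\frac{64}{19} + 304\right)^{2} = \left(\frac{5840}{19}\right)^{2} = \frac{34105600}{361}$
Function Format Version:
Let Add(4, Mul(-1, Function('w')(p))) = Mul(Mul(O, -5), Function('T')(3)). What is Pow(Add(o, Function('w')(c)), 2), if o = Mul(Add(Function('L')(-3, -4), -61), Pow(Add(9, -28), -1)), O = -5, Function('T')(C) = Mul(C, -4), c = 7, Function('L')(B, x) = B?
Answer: Rational(34105600, 361) ≈ 94475.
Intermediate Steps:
Function('T')(C) = Mul(-4, C)
Function('w')(p) = 304 (Function('w')(p) = Add(4, Mul(-1, Mul(Mul(-5, -5), Mul(-4, 3)))) = Add(4, Mul(-1, Mul(25, -12))) = Add(4, Mul(-1, -300)) = Add(4, 300) = 304)
o = Rational(64, 19) (o = Mul(Add(-3, -61), Pow(Add(9, -28), -1)) = Mul(-64, Pow(-19, -1)) = Mul(-64, Rational(-1, 19)) = Rational(64, 19) ≈ 3.3684)
Pow(Add(o, Function('w')(c)), 2) = Pow(Add(Rational(64, 19), 304), 2) = Pow(Rational(5840, 19), 2) = Rational(34105600, 361)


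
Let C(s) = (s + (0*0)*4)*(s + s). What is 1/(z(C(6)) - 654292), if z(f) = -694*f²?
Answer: -1/4251988 ≈ -2.3518e-7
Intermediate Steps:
C(s) = 2*s² (C(s) = (s + 0*4)*(2*s) = (s + 0)*(2*s) = s*(2*s) = 2*s²)
1/(z(C(6)) - 654292) = 1/(-694*(2*6²)² - 654292) = 1/(-694*(2*36)² - 654292) = 1/(-694*72² - 654292) = 1/(-694*5184 - 654292) = 1/(-3597696 - 654292) = 1/(-4251988) = -1/4251988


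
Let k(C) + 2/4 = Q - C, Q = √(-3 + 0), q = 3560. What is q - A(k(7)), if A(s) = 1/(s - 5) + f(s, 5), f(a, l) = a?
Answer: (14320*√3 + 178367*I)/(2*(2*√3 + 25*I)) ≈ 3567.6 - 1.7212*I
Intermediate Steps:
Q = I*√3 (Q = √(-3) = I*√3 ≈ 1.732*I)
k(C) = -½ - C + I*√3 (k(C) = -½ + (I*√3 - C) = -½ + (-C + I*√3) = -½ - C + I*√3)
A(s) = s + 1/(-5 + s) (A(s) = 1/(s - 5) + s = 1/(-5 + s) + s = s + 1/(-5 + s))
q - A(k(7)) = 3560 - (1 + (-½ - 1*7 + I*√3)² - 5*(-½ - 1*7 + I*√3))/(-5 + (-½ - 1*7 + I*√3)) = 3560 - (1 + (-½ - 7 + I*√3)² - 5*(-½ - 7 + I*√3))/(-5 + (-½ - 7 + I*√3)) = 3560 - (1 + (-15/2 + I*√3)² - 5*(-15/2 + I*√3))/(-5 + (-15/2 + I*√3)) = 3560 - (1 + (-15/2 + I*√3)² + (75/2 - 5*I*√3))/(-25/2 + I*√3) = 3560 - (77/2 + (-15/2 + I*√3)² - 5*I*√3)/(-25/2 + I*√3)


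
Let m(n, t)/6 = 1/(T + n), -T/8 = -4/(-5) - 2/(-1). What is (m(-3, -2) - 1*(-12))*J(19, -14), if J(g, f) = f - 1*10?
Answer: -35856/127 ≈ -282.33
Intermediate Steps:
T = -112/5 (T = -8*(-4/(-5) - 2/(-1)) = -8*(-4*(-1/5) - 2*(-1)) = -8*(4/5 + 2) = -8*14/5 = -112/5 ≈ -22.400)
m(n, t) = 6/(-112/5 + n)
J(g, f) = -10 + f (J(g, f) = f - 10 = -10 + f)
(m(-3, -2) - 1*(-12))*J(19, -14) = (30/(-112 + 5*(-3)) - 1*(-12))*(-10 - 14) = (30/(-112 - 15) + 12)*(-24) = (30/(-127) + 12)*(-24) = (30*(-1/127) + 12)*(-24) = (-30/127 + 12)*(-24) = (1494/127)*(-24) = -35856/127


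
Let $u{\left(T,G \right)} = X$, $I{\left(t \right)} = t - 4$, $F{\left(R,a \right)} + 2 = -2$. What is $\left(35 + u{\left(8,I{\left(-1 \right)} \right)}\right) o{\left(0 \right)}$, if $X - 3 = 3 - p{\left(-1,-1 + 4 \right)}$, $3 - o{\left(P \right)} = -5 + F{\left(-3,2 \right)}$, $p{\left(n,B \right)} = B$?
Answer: $456$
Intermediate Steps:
$F{\left(R,a \right)} = -4$ ($F{\left(R,a \right)} = -2 - 2 = -4$)
$I{\left(t \right)} = -4 + t$
$o{\left(P \right)} = 12$ ($o{\left(P \right)} = 3 - \left(-5 - 4\right) = 3 - -9 = 3 + 9 = 12$)
$X = 3$ ($X = 3 + \left(3 - \left(-1 + 4\right)\right) = 3 + \left(3 - 3\right) = 3 + 0 = 3$)
$u{\left(T,G \right)} = 3$
$\left(35 + u{\left(8,I{\left(-1 \right)} \right)}\right) o{\left(0 \right)} = \left(35 + 3\right) 12 = 38 \cdot 12 = 456$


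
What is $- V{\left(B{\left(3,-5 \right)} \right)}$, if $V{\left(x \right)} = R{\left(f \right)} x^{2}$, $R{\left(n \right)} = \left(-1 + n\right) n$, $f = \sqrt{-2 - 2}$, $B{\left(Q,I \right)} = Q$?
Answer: $36 + 18 i \approx 36.0 + 18.0 i$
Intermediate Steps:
$f = 2 i$ ($f = \sqrt{-4} = 2 i \approx 2.0 i$)
$R{\left(n \right)} = n \left(-1 + n\right)$
$V{\left(x \right)} = 2 i x^{2} \left(-1 + 2 i\right)$ ($V{\left(x \right)} = 2 i \left(-1 + 2 i\right) x^{2} = 2 i x^{2} \left(-1 + 2 i\right)$)
$- V{\left(B{\left(3,-5 \right)} \right)} = - 2 \cdot 3^{2} \left(-2 - i\right) = - 2 \cdot 9 \left(-2 - i\right) = - (-36 - 18 i) = 36 + 18 i$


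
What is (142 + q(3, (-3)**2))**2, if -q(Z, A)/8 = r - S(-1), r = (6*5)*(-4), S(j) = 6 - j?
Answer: 1340964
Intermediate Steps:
r = -120 (r = 30*(-4) = -120)
q(Z, A) = 1016 (q(Z, A) = -8*(-120 - (6 - 1*(-1))) = -8*(-120 - (6 + 1)) = -8*(-120 - 1*7) = -8*(-120 - 7) = -8*(-127) = 1016)
(142 + q(3, (-3)**2))**2 = (142 + 1016)**2 = 1158**2 = 1340964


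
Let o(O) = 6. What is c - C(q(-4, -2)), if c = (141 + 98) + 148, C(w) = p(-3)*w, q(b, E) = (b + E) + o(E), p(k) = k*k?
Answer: 387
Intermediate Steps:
p(k) = k**2
q(b, E) = 6 + E + b (q(b, E) = (b + E) + 6 = (E + b) + 6 = 6 + E + b)
C(w) = 9*w (C(w) = (-3)**2*w = 9*w)
c = 387 (c = 239 + 148 = 387)
c - C(q(-4, -2)) = 387 - 9*(6 - 2 - 4) = 387 - 9*0 = 387 - 1*0 = 387 + 0 = 387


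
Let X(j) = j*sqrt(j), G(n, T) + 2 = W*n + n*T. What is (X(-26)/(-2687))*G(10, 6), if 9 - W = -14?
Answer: 7488*I*sqrt(26)/2687 ≈ 14.21*I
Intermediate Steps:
W = 23 (W = 9 - 1*(-14) = 9 + 14 = 23)
G(n, T) = -2 + 23*n + T*n (G(n, T) = -2 + (23*n + n*T) = -2 + (23*n + T*n) = -2 + 23*n + T*n)
X(j) = j**(3/2)
(X(-26)/(-2687))*G(10, 6) = ((-26)**(3/2)/(-2687))*(-2 + 23*10 + 6*10) = (-26*I*sqrt(26)*(-1/2687))*(-2 + 230 + 60) = (26*I*sqrt(26)/2687)*288 = 7488*I*sqrt(26)/2687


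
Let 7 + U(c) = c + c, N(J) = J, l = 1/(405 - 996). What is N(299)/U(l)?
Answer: -176709/4139 ≈ -42.694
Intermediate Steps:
l = -1/591 (l = 1/(-591) = -1/591 ≈ -0.0016920)
U(c) = -7 + 2*c (U(c) = -7 + (c + c) = -7 + 2*c)
N(299)/U(l) = 299/(-7 + 2*(-1/591)) = 299/(-7 - 2/591) = 299/(-4139/591) = 299*(-591/4139) = -176709/4139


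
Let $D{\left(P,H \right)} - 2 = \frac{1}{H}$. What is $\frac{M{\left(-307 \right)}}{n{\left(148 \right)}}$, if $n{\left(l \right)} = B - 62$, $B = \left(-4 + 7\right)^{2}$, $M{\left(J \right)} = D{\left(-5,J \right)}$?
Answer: $- \frac{613}{16271} \approx -0.037674$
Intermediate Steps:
$D{\left(P,H \right)} = 2 + \frac{1}{H}$
$M{\left(J \right)} = 2 + \frac{1}{J}$
$B = 9$ ($B = 3^{2} = 9$)
$n{\left(l \right)} = -53$ ($n{\left(l \right)} = 9 - 62 = -53$)
$\frac{M{\left(-307 \right)}}{n{\left(148 \right)}} = \frac{2 + \frac{1}{-307}}{-53} = \left(2 - \frac{1}{307}\right) \left(- \frac{1}{53}\right) = \frac{613}{307} \left(- \frac{1}{53}\right) = - \frac{613}{16271}$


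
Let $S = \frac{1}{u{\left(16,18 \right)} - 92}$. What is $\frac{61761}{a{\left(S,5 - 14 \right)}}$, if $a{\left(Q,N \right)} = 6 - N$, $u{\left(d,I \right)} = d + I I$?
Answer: $\frac{20587}{5} \approx 4117.4$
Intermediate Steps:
$u{\left(d,I \right)} = d + I^{2}$
$S = \frac{1}{248}$ ($S = \frac{1}{\left(16 + 18^{2}\right) - 92} = \frac{1}{\left(16 + 324\right) - 92} = \frac{1}{340 - 92} = \frac{1}{248} \approx 0.0040323$)
$\frac{61761}{a{\left(S,5 - 14 \right)}} = \frac{61761}{6 - \left(5 - 14\right)} = \frac{61761}{6 - -9} = \frac{61761}{6 + 9} = \frac{61761}{15} = 61761 \cdot \frac{1}{15} = \frac{20587}{5}$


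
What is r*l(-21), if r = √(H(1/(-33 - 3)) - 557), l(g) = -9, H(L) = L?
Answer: -3*I*√20053/2 ≈ -212.41*I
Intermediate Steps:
r = I*√20053/6 (r = √(1/(-33 - 3) - 557) = √(1/(-36) - 557) = √(-1/36 - 557) = √(-20053/36) = I*√20053/6 ≈ 23.601*I)
r*l(-21) = (I*√20053/6)*(-9) = -3*I*√20053/2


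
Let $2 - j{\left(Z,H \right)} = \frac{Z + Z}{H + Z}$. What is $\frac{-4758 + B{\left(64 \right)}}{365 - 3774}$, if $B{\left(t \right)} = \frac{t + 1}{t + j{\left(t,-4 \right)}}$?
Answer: $\frac{651027}{466546} \approx 1.3954$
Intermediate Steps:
$j{\left(Z,H \right)} = 2 - \frac{2 Z}{H + Z}$ ($j{\left(Z,H \right)} = 2 - \frac{Z + Z}{H + Z} = 2 - \frac{2 Z}{H + Z}$)
$B{\left(t \right)} = \frac{1 + t}{t - \frac{8}{-4 + t}}$ ($B{\left(t \right)} = \frac{t + 1}{t + 2 \left(-4\right) \frac{1}{-4 + t}} = \frac{1 + t}{t - \frac{8}{-4 + t}}$)
$\frac{-4758 + B{\left(64 \right)}}{365 - 3774} = \frac{-4758 + \frac{\left(1 + 64\right) \left(-4 + 64\right)}{-8 + 64 \left(-4 + 64\right)}}{365 - 3774} = \frac{-4758 + \frac{1}{-8 + 64 \cdot 60} \cdot 65 \cdot 60}{-3409} = \left(-4758 + \frac{1}{-8 + 3840} \cdot 65 \cdot 60\right) \left(- \frac{1}{3409}\right) = \left(-4758 + \frac{1}{3832} \cdot 65 \cdot 60\right) \left(- \frac{1}{3409}\right) = \left(-4758 + \frac{975}{958}\right) \left(- \frac{1}{3409}\right) = \left(- \frac{4557189}{958}\right) \left(- \frac{1}{3409}\right) = \frac{651027}{466546}$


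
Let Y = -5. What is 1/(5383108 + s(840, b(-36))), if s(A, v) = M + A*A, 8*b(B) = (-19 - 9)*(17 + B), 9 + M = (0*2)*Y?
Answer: 1/6088699 ≈ 1.6424e-7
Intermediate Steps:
M = -9 (M = -9 + (0*2)*(-5) = -9 + 0*(-5) = -9 + 0 = -9)
b(B) = -119/2 - 7*B/2 (b(B) = ((-19 - 9)*(17 + B))/8 = (-28*(17 + B))/8 = (-476 - 28*B)/8 = -119/2 - 7*B/2)
s(A, v) = -9 + A**2 (s(A, v) = -9 + A*A = -9 + A**2)
1/(5383108 + s(840, b(-36))) = 1/(5383108 + (-9 + 840**2)) = 1/(5383108 + (-9 + 705600)) = 1/(5383108 + 705591) = 1/6088699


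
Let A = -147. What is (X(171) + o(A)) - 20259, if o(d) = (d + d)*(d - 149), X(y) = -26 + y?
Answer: 66910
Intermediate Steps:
o(d) = 2*d*(-149 + d) (o(d) = (2*d)*(-149 + d) = 2*d*(-149 + d))
(X(171) + o(A)) - 20259 = ((-26 + 171) + 2*(-147)*(-149 - 147)) - 20259 = (145 + 2*(-147)*(-296)) - 20259 = (145 + 87024) - 20259 = 87169 - 20259 = 66910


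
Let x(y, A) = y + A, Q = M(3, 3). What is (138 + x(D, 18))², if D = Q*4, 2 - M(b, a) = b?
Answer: 23104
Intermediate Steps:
M(b, a) = 2 - b
Q = -1 (Q = 2 - 1*3 = 2 - 3 = -1)
D = -4 (D = -1*4 = -4)
x(y, A) = A + y
(138 + x(D, 18))² = (138 + (18 - 4))² = (138 + 14)² = 152² = 23104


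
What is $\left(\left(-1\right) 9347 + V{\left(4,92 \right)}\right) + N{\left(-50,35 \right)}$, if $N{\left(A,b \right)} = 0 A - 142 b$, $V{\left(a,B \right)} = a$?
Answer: $-14313$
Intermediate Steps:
$N{\left(A,b \right)} = - 142 b$ ($N{\left(A,b \right)} = 0 - 142 b = - 142 b$)
$\left(\left(-1\right) 9347 + V{\left(4,92 \right)}\right) + N{\left(-50,35 \right)} = \left(\left(-1\right) 9347 + 4\right) - 4970 = \left(-9347 + 4\right) - 4970 = -9343 - 4970 = -14313$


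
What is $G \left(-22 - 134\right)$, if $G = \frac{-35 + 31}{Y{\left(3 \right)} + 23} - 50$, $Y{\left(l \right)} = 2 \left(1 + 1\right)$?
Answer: $\frac{70408}{9} \approx 7823.1$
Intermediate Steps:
$Y{\left(l \right)} = 4$ ($Y{\left(l \right)} = 2 \cdot 2 = 4$)
$G = - \frac{1354}{27}$ ($G = \frac{-35 + 31}{4 + 23} - 50 = - \frac{4}{27} - 50 = - \frac{1354}{27} \approx -50.148$)
$G \left(-22 - 134\right) = - \frac{1354 \left(-22 - 134\right)}{27} = \left(- \frac{1354}{27}\right) \left(-156\right) = \frac{70408}{9}$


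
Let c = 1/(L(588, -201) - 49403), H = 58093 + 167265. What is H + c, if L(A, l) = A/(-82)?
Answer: 456534067445/2025817 ≈ 2.2536e+5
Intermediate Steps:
L(A, l) = -A/82 (L(A, l) = A*(-1/82) = -A/82)
H = 225358
c = -41/2025817 (c = 1/(-1/82*588 - 49403) = 1/(-294/41 - 49403) = 1/(-2025817/41) = -41/2025817 ≈ -2.0239e-5)
H + c = 225358 - 41/2025817 = 456534067445/2025817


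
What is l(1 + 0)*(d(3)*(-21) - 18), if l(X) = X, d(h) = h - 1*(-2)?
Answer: -123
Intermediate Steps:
d(h) = 2 + h (d(h) = h + 2 = 2 + h)
l(1 + 0)*(d(3)*(-21) - 18) = (1 + 0)*((2 + 3)*(-21) - 18) = 1*(5*(-21) - 18) = 1*(-105 - 18) = 1*(-123) = -123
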